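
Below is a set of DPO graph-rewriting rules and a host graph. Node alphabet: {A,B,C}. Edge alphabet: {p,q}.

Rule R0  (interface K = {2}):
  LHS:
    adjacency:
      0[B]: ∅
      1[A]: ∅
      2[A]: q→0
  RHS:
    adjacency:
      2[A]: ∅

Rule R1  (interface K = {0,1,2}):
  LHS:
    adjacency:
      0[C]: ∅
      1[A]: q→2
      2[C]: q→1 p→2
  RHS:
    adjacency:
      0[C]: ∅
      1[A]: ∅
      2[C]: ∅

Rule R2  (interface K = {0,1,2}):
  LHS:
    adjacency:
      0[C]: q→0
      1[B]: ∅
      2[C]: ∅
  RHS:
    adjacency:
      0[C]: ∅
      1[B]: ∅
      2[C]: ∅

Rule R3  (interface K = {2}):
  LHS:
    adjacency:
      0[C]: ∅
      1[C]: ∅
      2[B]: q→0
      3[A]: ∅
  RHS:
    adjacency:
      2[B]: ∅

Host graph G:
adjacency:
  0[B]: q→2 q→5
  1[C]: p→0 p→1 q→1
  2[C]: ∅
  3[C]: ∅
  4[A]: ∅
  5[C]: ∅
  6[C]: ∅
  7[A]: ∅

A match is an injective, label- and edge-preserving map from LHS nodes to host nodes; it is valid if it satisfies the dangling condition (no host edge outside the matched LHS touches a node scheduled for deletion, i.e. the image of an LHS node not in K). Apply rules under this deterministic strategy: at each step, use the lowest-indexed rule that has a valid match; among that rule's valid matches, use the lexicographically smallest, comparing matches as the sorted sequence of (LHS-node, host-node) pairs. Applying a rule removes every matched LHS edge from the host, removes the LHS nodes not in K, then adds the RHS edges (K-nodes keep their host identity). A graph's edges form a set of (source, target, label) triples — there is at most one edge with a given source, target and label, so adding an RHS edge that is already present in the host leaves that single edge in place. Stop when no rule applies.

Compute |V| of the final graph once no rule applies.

Answer: 2

Derivation:
initial: |V|=8 |E|=5  E = 0-q->2 0-q->5 1-p->0 1-p->1 1-q->1
step 1: apply R2 at {0↦1, 1↦0, 2↦2}  → |V|=8 |E|=4  E = 0-q->2 0-q->5 1-p->0 1-p->1
step 2: apply R3 at {0↦2, 1↦3, 2↦0, 3↦4}  → |V|=5 |E|=3  E = 0-q->5 1-p->0 1-p->1
step 3: apply R3 at {0↦5, 1↦6, 2↦0, 3↦7}  → |V|=2 |E|=2  E = 1-p->0 1-p->1
normal form: no rule applies after step 3
NF nodes: {0:B, 1:C}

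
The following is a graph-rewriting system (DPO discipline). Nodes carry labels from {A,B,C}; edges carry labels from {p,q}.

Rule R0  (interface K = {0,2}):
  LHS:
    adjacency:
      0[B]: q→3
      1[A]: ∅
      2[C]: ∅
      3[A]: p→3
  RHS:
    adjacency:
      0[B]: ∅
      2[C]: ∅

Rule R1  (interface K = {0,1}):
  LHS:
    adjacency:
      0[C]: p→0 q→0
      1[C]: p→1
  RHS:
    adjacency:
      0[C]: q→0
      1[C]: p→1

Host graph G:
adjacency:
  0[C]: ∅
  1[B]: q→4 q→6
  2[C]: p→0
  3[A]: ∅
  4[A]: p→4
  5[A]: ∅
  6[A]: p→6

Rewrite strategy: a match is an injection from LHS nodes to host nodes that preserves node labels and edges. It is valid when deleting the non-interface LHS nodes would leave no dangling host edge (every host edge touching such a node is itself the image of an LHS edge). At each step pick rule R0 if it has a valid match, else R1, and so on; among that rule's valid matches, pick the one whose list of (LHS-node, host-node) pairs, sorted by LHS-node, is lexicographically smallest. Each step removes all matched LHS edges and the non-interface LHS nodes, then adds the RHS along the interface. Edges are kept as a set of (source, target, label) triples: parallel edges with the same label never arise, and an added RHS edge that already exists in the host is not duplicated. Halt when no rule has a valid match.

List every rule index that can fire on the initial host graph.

R0: 8 valid matches — {0↦1, 1↦3, 2↦0, 3↦4}, {0↦1, 1↦3, 2↦0, 3↦6}, {0↦1, 1↦3, 2↦2, 3↦4} (+5 more)
R1: no valid match — LHS pattern not found

Answer: [R0]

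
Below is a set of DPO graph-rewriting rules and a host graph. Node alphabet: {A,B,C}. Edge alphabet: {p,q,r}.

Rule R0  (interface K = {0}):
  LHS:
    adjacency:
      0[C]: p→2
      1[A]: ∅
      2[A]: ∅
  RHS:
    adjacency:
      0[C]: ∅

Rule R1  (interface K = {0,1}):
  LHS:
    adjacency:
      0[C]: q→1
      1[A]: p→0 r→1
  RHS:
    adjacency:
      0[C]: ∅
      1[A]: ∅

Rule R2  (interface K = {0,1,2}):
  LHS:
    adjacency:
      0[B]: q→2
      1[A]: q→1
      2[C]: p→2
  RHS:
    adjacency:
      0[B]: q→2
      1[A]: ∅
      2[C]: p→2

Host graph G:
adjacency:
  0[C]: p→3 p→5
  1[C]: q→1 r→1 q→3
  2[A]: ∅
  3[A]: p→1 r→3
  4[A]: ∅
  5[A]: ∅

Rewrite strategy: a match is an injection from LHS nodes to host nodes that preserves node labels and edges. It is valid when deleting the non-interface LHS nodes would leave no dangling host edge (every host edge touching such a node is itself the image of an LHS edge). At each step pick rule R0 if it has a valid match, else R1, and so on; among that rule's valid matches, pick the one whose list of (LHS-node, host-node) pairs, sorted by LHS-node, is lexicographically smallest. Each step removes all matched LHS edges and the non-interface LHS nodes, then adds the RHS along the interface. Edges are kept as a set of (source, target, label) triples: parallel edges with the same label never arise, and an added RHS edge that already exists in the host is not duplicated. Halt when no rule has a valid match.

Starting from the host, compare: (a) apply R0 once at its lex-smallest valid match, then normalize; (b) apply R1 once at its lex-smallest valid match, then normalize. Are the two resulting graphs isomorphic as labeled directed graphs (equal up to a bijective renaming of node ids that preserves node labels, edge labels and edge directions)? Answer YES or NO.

Answer: YES

Derivation:
branch R0-first: apply at {0↦0, 1↦2, 2↦5} → |E|=6, then 2 more step(s) → NF |V|=2 |E|=2 V={0:C, 1:C} E=1-q->1 1-r->1
branch R1-first: apply at {0↦1, 1↦3} → |E|=4, then 2 more step(s) → NF |V|=2 |E|=2 V={0:C, 1:C} E=1-q->1 1-r->1
graphs isomorphic (equal up to label-preserving node renaming)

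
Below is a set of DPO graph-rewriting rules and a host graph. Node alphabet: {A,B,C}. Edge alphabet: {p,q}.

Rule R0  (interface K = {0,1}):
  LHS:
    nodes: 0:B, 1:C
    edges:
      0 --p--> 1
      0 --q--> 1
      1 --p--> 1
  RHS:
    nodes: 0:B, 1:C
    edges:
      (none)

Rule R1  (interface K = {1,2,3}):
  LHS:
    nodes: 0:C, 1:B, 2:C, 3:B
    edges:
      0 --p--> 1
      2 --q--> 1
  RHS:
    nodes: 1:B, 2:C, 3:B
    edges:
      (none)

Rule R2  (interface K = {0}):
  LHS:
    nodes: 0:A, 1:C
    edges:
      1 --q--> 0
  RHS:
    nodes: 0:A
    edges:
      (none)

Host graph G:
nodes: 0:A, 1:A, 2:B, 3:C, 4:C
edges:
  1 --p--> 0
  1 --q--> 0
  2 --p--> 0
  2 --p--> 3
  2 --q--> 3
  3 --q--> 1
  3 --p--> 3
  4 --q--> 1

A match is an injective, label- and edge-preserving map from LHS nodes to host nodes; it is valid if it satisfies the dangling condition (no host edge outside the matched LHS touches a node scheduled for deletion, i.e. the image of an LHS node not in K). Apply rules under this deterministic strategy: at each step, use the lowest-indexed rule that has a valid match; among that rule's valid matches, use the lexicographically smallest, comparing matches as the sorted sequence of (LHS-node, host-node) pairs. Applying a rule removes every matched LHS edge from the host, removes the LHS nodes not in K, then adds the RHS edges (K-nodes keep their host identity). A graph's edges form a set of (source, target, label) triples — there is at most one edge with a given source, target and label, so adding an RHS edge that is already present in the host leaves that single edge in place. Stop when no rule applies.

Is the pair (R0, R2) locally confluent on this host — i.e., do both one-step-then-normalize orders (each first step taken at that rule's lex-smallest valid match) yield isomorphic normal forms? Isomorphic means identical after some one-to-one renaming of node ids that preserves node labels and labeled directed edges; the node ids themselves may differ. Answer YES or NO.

branch R0-first: apply at {0↦2, 1↦3} → |E|=5, then 2 more step(s) → NF |V|=3 |E|=3 V={0:A, 1:A, 2:B} E=1-p->0 1-q->0 2-p->0
branch R2-first: apply at {0↦1, 1↦4} → |E|=7, then 2 more step(s) → NF |V|=3 |E|=3 V={0:A, 1:A, 2:B} E=1-p->0 1-q->0 2-p->0
graphs isomorphic (equal up to label-preserving node renaming)

Answer: YES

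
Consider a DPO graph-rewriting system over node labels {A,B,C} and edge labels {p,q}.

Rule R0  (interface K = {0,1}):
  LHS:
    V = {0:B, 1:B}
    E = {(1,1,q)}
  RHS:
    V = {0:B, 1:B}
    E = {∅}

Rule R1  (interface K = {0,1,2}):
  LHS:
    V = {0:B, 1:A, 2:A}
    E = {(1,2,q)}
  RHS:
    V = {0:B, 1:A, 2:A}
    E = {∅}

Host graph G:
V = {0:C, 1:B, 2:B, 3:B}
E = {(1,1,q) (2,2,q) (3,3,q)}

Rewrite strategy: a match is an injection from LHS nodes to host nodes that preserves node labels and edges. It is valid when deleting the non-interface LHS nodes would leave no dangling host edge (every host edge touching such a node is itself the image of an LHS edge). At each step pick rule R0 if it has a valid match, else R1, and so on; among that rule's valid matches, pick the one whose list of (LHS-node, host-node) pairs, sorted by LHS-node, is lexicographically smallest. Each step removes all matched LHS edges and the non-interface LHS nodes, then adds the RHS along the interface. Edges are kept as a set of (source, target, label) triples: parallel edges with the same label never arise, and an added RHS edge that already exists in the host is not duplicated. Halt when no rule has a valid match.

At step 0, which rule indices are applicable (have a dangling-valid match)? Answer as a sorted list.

Answer: [R0]

Rewrite trace:
R0: 6 valid matches — {0↦1, 1↦2}, {0↦1, 1↦3}, {0↦2, 1↦1} (+3 more)
R1: no valid match — LHS pattern not found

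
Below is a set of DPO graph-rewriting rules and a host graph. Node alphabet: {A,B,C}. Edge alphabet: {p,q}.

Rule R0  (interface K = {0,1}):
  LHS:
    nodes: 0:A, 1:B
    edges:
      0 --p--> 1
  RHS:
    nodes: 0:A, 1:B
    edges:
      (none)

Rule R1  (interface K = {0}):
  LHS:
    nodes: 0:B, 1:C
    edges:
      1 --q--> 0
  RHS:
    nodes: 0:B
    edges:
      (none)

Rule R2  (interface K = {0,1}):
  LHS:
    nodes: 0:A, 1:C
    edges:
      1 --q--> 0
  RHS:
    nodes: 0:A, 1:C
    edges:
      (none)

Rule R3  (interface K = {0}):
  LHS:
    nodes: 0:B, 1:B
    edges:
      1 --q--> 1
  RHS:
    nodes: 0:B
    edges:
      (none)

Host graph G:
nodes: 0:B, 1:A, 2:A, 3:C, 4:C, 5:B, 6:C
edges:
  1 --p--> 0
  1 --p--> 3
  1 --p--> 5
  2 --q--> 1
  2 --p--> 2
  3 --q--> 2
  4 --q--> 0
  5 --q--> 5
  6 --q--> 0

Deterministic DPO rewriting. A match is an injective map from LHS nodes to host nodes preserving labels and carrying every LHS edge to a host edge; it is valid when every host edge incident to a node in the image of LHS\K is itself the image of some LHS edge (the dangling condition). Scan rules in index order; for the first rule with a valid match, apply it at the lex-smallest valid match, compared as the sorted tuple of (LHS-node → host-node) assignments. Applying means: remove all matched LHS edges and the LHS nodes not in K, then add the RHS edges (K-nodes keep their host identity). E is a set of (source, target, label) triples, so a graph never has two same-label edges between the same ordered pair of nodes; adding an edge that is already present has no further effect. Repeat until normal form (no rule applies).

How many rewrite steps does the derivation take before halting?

Answer: 6

Rewrite trace:
[0] host  ⇒  7 nodes, 9 edges  {1-p->0 1-p->3 1-p->5 2-q->1 2-p->2 3-q->2 4-q->0 5-q->5 6-q->0}
[1] R0 @ {0↦1, 1↦0}  ⇒  7 nodes, 8 edges  {1-p->3 1-p->5 2-q->1 2-p->2 3-q->2 4-q->0 5-q->5 6-q->0}
[2] R0 @ {0↦1, 1↦5}  ⇒  7 nodes, 7 edges  {1-p->3 2-q->1 2-p->2 3-q->2 4-q->0 5-q->5 6-q->0}
[3] R1 @ {0↦0, 1↦4}  ⇒  6 nodes, 6 edges  {1-p->3 2-q->1 2-p->2 3-q->2 5-q->5 6-q->0}
[4] R1 @ {0↦0, 1↦6}  ⇒  5 nodes, 5 edges  {1-p->3 2-q->1 2-p->2 3-q->2 5-q->5}
[5] R2 @ {0↦2, 1↦3}  ⇒  5 nodes, 4 edges  {1-p->3 2-q->1 2-p->2 5-q->5}
[6] R3 @ {0↦0, 1↦5}  ⇒  4 nodes, 3 edges  {1-p->3 2-q->1 2-p->2}
final graph: no rule applies after step 6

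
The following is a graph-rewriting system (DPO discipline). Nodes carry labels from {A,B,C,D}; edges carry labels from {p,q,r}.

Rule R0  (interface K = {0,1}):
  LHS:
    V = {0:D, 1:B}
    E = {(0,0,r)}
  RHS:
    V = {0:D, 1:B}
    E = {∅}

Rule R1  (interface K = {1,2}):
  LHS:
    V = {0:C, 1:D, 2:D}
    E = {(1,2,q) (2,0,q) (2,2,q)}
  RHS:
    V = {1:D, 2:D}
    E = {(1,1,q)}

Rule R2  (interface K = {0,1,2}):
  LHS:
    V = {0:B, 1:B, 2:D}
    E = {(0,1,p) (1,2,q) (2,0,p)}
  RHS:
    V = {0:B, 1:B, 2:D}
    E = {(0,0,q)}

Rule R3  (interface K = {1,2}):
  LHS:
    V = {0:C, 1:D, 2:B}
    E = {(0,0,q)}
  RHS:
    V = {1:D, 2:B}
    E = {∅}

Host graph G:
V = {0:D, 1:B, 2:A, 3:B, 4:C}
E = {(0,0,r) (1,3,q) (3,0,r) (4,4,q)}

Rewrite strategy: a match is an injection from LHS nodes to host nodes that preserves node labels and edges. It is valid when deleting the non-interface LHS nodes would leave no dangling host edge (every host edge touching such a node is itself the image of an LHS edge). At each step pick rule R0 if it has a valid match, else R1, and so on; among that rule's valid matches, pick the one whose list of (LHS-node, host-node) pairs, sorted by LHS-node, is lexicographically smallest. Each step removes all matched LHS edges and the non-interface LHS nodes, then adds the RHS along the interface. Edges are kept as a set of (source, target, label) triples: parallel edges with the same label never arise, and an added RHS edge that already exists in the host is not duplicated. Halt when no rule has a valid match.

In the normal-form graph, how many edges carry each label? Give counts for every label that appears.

start.  V:5 E:4  edges: 0-r->0 1-q->3 3-r->0 4-q->4
1. fire R0 via {0↦0, 1↦1}  →  V:5 E:3  edges: 1-q->3 3-r->0 4-q->4
2. fire R3 via {0↦4, 1↦0, 2↦1}  →  V:4 E:2  edges: 1-q->3 3-r->0
halt: no rule applies after step 2
NF edges: [(1, 3, 'q'), (3, 0, 'r')]

Answer: q:1 r:1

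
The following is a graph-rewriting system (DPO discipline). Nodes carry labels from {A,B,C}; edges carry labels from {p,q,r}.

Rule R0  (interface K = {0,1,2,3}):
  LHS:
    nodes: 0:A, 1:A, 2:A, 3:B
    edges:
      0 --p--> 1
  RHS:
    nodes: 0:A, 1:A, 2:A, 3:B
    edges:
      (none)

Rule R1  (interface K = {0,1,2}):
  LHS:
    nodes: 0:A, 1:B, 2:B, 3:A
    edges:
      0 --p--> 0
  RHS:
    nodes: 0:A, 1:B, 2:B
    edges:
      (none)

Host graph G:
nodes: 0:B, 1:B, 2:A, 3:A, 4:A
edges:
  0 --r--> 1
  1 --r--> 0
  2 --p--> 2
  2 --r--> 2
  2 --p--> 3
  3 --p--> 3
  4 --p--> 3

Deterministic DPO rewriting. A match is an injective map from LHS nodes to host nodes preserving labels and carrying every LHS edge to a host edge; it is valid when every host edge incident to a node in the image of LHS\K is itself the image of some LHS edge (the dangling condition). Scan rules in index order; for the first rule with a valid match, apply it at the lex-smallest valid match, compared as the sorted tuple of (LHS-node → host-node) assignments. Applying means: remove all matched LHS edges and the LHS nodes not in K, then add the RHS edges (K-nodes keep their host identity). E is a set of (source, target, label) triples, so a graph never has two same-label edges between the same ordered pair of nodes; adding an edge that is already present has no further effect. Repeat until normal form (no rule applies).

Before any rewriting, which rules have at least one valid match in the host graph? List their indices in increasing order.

Answer: [R0]

Rewrite trace:
R0: 4 valid matches — {0↦2, 1↦3, 2↦4, 3↦0}, {0↦2, 1↦3, 2↦4, 3↦1}, {0↦4, 1↦3, 2↦2, 3↦0} (+1 more)
R1: no valid match — 8 raw matches, all fail dangling condition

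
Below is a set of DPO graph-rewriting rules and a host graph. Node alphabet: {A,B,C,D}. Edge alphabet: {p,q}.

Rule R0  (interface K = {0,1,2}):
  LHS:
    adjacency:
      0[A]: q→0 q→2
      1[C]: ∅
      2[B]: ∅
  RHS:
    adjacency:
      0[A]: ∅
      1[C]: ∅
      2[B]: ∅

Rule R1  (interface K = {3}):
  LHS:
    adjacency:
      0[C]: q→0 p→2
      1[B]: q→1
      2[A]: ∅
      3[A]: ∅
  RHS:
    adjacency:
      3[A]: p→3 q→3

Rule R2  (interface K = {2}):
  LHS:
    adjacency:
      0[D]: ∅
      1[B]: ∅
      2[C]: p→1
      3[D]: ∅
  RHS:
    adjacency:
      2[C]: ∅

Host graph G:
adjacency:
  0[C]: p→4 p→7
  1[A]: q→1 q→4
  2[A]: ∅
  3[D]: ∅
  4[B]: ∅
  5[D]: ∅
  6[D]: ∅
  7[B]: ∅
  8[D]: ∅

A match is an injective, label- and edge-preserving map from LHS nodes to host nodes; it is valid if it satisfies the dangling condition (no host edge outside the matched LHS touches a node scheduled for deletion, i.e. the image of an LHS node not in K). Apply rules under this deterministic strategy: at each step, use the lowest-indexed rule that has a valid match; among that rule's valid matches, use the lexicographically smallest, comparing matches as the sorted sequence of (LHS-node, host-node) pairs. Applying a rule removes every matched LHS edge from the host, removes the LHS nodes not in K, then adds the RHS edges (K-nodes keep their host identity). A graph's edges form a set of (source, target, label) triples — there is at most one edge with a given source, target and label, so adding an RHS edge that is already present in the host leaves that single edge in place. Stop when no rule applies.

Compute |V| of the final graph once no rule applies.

[0] host  ⇒  9 nodes, 4 edges  {0-p->4 0-p->7 1-q->1 1-q->4}
[1] R0 @ {0↦1, 1↦0, 2↦4}  ⇒  9 nodes, 2 edges  {0-p->4 0-p->7}
[2] R2 @ {0↦3, 1↦4, 2↦0, 3↦5}  ⇒  6 nodes, 1 edges  {0-p->7}
[3] R2 @ {0↦6, 1↦7, 2↦0, 3↦8}  ⇒  3 nodes, 0 edges  {∅}
halt: no rule applies after step 3
NF nodes: {0:C, 1:A, 2:A}

Answer: 3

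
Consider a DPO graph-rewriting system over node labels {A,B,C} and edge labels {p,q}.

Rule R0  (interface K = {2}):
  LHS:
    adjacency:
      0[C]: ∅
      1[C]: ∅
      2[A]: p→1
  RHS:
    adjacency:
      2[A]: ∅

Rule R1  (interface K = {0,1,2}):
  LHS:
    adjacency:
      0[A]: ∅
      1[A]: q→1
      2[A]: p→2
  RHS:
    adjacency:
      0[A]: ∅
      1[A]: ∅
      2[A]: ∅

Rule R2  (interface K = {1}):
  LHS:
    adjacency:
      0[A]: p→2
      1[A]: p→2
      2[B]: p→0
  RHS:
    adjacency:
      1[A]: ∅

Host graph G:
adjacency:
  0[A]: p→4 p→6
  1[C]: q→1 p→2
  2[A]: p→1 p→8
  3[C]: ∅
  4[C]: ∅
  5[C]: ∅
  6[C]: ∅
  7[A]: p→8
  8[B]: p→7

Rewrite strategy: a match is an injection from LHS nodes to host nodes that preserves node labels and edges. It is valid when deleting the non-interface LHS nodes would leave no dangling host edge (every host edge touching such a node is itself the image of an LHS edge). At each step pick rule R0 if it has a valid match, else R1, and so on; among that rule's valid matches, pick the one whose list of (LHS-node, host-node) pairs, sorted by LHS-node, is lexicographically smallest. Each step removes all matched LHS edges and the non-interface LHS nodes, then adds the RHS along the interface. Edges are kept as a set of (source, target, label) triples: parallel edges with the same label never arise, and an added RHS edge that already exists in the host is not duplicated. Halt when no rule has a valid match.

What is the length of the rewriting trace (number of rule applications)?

initial: |V|=9 |E|=8  E = 0-p->4 0-p->6 1-q->1 1-p->2 2-p->1 2-p->8 7-p->8 8-p->7
step 1: apply R0 at {0↦3, 1↦4, 2↦0}  → |V|=7 |E|=7  E = 0-p->6 1-q->1 1-p->2 2-p->1 2-p->8 7-p->8 8-p->7
step 2: apply R0 at {0↦5, 1↦6, 2↦0}  → |V|=5 |E|=6  E = 1-q->1 1-p->2 2-p->1 2-p->8 7-p->8 8-p->7
step 3: apply R2 at {0↦7, 1↦2, 2↦8}  → |V|=3 |E|=3  E = 1-q->1 1-p->2 2-p->1
normal form: no rule applies after step 3

Answer: 3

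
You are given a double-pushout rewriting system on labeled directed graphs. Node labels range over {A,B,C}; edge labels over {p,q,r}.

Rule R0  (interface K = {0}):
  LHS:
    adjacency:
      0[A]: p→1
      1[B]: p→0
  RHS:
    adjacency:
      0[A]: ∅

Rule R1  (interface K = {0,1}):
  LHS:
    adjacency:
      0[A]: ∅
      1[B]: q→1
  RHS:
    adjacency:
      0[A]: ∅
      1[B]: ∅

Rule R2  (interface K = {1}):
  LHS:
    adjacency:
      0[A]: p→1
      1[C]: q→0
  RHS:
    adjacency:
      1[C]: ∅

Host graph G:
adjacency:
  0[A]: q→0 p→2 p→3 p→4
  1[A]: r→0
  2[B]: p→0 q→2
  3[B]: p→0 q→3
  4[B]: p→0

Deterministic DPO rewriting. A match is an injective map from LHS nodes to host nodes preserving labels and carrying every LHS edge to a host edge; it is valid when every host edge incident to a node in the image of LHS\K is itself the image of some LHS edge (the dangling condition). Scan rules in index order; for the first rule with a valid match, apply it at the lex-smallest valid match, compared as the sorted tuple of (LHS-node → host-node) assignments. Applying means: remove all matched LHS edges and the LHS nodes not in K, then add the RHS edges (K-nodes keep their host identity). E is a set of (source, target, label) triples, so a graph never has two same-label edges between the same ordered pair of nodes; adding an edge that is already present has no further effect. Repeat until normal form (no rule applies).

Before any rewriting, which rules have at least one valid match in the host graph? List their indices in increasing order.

Answer: [R0,R1]

Steps:
R0: 1 valid match — {0↦0, 1↦4}
R1: 4 valid matches — {0↦0, 1↦2}, {0↦0, 1↦3}, {0↦1, 1↦2} (+1 more)
R2: no valid match — LHS pattern not found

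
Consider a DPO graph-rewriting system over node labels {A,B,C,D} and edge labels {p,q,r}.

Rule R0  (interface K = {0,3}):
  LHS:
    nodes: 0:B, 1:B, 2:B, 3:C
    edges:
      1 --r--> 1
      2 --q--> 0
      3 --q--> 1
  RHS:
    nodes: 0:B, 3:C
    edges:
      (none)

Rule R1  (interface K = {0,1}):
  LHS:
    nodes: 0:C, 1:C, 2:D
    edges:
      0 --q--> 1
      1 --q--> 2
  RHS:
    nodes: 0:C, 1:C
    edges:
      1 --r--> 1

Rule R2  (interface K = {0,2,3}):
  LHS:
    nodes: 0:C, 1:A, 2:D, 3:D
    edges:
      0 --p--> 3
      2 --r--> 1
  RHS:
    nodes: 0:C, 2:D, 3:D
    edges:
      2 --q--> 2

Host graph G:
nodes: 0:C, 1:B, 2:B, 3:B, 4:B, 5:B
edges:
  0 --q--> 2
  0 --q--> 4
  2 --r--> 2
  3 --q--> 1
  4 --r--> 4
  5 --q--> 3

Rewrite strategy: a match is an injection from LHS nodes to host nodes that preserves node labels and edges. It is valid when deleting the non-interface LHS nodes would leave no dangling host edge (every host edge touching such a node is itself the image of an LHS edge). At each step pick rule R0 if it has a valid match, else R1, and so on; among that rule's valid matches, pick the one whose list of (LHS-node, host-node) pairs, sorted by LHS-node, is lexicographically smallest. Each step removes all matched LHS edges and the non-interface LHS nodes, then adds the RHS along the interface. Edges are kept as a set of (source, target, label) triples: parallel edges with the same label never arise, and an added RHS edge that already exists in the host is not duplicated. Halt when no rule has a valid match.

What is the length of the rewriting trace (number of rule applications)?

Answer: 2

Rewrite trace:
start.  V:6 E:6  edges: 0-q->2 0-q->4 2-r->2 3-q->1 4-r->4 5-q->3
1. fire R0 via {0↦3, 1↦2, 2↦5, 3↦0}  →  V:4 E:3  edges: 0-q->4 3-q->1 4-r->4
2. fire R0 via {0↦1, 1↦4, 2↦3, 3↦0}  →  V:2 E:0  edges: ∅
halt: no rule applies after step 2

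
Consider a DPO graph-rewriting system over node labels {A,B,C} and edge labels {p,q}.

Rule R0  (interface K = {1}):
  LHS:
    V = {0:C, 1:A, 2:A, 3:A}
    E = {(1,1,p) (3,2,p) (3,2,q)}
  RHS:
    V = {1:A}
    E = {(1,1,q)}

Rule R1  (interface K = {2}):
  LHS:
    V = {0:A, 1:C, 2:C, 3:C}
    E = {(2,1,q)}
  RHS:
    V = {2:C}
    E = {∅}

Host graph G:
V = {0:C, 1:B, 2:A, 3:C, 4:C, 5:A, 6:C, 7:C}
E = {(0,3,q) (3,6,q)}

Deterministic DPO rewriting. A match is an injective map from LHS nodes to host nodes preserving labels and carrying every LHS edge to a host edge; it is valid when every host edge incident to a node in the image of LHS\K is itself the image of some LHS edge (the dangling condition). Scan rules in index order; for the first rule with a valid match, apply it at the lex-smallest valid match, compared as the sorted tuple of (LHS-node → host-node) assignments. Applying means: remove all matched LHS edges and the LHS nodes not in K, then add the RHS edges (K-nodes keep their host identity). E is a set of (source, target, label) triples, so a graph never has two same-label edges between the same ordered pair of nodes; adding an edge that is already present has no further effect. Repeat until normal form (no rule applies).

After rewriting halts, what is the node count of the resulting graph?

initial: |V|=8 |E|=2  E = 0-q->3 3-q->6
step 1: apply R1 at {0↦2, 1↦6, 2↦3, 3↦4}  → |V|=5 |E|=1  E = 0-q->3
step 2: apply R1 at {0↦5, 1↦3, 2↦0, 3↦7}  → |V|=2 |E|=0  E = ∅
halt: no rule applies after step 2
NF nodes: {0:C, 1:B}

Answer: 2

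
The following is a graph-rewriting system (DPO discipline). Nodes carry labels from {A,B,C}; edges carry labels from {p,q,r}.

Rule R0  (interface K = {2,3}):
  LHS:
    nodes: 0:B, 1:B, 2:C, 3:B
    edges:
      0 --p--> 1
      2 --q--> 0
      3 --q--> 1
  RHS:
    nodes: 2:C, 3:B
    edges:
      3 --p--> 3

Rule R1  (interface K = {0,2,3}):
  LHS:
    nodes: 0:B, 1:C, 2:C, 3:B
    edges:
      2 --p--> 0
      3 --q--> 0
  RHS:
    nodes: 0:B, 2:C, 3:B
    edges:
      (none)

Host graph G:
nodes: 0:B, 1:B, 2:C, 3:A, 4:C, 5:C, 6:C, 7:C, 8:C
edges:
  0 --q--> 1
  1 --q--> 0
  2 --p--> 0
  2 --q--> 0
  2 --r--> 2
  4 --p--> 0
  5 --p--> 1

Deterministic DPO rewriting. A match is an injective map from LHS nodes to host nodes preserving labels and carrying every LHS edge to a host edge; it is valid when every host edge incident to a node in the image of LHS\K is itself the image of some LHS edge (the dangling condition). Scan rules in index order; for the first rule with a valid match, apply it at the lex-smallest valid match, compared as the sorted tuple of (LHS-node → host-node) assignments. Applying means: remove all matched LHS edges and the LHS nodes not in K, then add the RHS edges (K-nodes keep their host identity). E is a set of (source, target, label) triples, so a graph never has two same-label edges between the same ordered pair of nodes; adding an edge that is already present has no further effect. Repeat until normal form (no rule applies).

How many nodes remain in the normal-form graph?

Answer: 7

Rewrite trace:
initial: |V|=9 |E|=7  E = 0-q->1 1-q->0 2-p->0 2-q->0 2-r->2 4-p->0 5-p->1
step 1: apply R1 at {0↦0, 1↦6, 2↦2, 3↦1}  → |V|=8 |E|=5  E = 0-q->1 2-q->0 2-r->2 4-p->0 5-p->1
step 2: apply R1 at {0↦1, 1↦7, 2↦5, 3↦0}  → |V|=7 |E|=3  E = 2-q->0 2-r->2 4-p->0
final graph: no rule applies after step 2
NF nodes: {0:B, 1:B, 2:C, 3:A, 4:C, 5:C, 8:C}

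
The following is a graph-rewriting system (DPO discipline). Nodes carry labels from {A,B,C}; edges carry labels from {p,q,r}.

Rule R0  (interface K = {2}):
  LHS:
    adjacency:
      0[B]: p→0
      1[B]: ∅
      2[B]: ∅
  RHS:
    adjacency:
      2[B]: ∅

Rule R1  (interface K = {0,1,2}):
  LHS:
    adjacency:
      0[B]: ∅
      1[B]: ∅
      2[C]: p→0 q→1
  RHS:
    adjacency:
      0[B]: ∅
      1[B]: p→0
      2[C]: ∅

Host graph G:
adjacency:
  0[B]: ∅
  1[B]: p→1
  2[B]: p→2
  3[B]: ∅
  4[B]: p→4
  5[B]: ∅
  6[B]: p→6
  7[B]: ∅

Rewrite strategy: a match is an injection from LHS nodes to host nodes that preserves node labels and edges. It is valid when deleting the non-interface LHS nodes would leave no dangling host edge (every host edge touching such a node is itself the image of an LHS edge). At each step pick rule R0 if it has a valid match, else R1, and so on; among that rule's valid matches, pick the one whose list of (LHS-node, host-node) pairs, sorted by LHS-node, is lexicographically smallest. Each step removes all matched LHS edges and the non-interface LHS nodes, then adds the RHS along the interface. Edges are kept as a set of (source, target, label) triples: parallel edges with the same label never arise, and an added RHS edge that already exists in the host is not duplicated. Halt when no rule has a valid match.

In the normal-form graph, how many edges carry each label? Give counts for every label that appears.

initial: |V|=8 |E|=4  E = 1-p->1 2-p->2 4-p->4 6-p->6
step 1: apply R0 at {0↦1, 1↦0, 2↦2}  → |V|=6 |E|=3  E = 2-p->2 4-p->4 6-p->6
step 2: apply R0 at {0↦2, 1↦3, 2↦4}  → |V|=4 |E|=2  E = 4-p->4 6-p->6
step 3: apply R0 at {0↦4, 1↦5, 2↦6}  → |V|=2 |E|=1  E = 6-p->6
normal form: no rule applies after step 3
NF edges: [(6, 6, 'p')]

Answer: p:1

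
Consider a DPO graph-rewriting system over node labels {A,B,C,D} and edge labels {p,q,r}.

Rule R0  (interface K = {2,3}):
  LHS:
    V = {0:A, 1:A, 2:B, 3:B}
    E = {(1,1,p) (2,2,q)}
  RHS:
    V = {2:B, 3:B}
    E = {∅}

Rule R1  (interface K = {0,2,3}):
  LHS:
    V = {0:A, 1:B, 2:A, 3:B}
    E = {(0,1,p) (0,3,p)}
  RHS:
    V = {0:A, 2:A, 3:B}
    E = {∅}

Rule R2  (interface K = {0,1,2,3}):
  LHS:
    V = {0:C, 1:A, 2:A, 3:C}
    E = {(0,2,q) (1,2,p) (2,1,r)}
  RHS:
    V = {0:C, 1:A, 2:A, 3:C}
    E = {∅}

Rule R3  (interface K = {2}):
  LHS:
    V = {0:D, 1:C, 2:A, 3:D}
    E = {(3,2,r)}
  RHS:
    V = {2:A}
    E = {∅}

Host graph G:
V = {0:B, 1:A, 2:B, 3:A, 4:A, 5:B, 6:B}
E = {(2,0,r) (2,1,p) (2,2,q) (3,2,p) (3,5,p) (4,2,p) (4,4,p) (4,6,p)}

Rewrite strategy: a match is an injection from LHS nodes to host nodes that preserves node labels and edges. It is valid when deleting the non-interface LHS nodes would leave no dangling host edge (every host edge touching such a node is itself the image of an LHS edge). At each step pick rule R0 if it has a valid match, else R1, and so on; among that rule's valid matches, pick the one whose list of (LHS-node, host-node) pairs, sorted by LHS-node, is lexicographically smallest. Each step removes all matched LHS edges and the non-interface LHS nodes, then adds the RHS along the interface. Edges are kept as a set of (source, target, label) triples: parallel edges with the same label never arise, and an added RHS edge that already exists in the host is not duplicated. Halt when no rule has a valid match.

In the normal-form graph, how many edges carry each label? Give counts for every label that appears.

start.  V:7 E:8  edges: 2-r->0 2-p->1 2-q->2 3-p->2 3-p->5 4-p->2 4-p->4 4-p->6
1. fire R1 via {0↦3, 1↦5, 2↦1, 3↦2}  →  V:6 E:6  edges: 2-r->0 2-p->1 2-q->2 4-p->2 4-p->4 4-p->6
2. fire R1 via {0↦4, 1↦6, 2↦1, 3↦2}  →  V:5 E:4  edges: 2-r->0 2-p->1 2-q->2 4-p->4
3. fire R0 via {0↦3, 1↦4, 2↦2, 3↦0}  →  V:3 E:2  edges: 2-r->0 2-p->1
normal form: no rule applies after step 3
NF edges: [(2, 0, 'r'), (2, 1, 'p')]

Answer: p:1 r:1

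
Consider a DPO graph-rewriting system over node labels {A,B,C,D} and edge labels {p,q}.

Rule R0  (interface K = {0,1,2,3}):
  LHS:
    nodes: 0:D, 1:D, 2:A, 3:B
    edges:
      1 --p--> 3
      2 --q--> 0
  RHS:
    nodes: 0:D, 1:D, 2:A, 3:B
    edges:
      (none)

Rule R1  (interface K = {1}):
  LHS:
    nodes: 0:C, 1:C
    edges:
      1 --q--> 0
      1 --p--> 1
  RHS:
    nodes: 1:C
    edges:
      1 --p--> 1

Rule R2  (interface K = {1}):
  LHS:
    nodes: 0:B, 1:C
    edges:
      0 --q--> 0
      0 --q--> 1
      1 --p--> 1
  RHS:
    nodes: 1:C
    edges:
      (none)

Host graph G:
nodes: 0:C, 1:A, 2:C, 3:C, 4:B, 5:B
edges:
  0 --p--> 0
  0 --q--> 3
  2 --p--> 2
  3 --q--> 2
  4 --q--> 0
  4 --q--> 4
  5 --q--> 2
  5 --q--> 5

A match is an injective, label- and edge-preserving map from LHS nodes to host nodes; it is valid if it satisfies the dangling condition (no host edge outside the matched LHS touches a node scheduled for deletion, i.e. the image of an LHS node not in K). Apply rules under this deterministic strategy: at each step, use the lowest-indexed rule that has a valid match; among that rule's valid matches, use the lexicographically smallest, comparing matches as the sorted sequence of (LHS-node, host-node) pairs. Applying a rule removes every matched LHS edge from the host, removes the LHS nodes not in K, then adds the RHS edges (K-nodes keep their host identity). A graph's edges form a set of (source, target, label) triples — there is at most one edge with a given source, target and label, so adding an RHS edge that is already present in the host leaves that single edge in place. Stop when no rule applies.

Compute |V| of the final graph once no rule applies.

Answer: 4

Steps:
initial: |V|=6 |E|=8  E = 0-p->0 0-q->3 2-p->2 3-q->2 4-q->0 4-q->4 5-q->2 5-q->5
step 1: apply R2 at {0↦4, 1↦0}  → |V|=5 |E|=5  E = 0-q->3 2-p->2 3-q->2 5-q->2 5-q->5
step 2: apply R2 at {0↦5, 1↦2}  → |V|=4 |E|=2  E = 0-q->3 3-q->2
normal form: no rule applies after step 2
NF nodes: {0:C, 1:A, 2:C, 3:C}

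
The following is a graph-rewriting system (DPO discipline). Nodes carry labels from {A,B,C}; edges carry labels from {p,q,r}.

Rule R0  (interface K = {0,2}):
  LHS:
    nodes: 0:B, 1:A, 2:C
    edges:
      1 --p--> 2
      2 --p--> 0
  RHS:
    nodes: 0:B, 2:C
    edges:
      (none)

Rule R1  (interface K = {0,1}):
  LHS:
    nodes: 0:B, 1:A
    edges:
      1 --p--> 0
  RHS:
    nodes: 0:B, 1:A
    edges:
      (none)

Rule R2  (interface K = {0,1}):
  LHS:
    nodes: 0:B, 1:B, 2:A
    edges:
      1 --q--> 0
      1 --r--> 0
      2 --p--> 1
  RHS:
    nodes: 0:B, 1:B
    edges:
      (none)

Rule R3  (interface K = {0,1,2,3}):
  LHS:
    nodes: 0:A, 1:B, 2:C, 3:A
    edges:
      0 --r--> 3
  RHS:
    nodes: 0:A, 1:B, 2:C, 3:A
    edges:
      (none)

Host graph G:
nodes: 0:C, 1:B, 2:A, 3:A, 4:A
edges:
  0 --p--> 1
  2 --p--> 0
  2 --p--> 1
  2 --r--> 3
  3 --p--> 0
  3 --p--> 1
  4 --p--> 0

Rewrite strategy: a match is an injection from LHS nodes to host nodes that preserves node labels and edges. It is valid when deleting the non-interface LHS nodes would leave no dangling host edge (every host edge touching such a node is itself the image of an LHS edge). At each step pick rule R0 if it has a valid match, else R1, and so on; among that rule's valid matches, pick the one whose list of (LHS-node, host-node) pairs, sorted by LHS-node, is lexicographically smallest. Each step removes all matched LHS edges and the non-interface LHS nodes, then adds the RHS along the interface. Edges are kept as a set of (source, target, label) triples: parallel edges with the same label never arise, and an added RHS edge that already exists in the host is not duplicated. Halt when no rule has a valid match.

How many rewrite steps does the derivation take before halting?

Answer: 4

Rewrite trace:
[0] host  ⇒  5 nodes, 7 edges  {0-p->1 2-p->0 2-p->1 2-r->3 3-p->0 3-p->1 4-p->0}
[1] R0 @ {0↦1, 1↦4, 2↦0}  ⇒  4 nodes, 5 edges  {2-p->0 2-p->1 2-r->3 3-p->0 3-p->1}
[2] R1 @ {0↦1, 1↦2}  ⇒  4 nodes, 4 edges  {2-p->0 2-r->3 3-p->0 3-p->1}
[3] R1 @ {0↦1, 1↦3}  ⇒  4 nodes, 3 edges  {2-p->0 2-r->3 3-p->0}
[4] R3 @ {0↦2, 1↦1, 2↦0, 3↦3}  ⇒  4 nodes, 2 edges  {2-p->0 3-p->0}
halt: no rule applies after step 4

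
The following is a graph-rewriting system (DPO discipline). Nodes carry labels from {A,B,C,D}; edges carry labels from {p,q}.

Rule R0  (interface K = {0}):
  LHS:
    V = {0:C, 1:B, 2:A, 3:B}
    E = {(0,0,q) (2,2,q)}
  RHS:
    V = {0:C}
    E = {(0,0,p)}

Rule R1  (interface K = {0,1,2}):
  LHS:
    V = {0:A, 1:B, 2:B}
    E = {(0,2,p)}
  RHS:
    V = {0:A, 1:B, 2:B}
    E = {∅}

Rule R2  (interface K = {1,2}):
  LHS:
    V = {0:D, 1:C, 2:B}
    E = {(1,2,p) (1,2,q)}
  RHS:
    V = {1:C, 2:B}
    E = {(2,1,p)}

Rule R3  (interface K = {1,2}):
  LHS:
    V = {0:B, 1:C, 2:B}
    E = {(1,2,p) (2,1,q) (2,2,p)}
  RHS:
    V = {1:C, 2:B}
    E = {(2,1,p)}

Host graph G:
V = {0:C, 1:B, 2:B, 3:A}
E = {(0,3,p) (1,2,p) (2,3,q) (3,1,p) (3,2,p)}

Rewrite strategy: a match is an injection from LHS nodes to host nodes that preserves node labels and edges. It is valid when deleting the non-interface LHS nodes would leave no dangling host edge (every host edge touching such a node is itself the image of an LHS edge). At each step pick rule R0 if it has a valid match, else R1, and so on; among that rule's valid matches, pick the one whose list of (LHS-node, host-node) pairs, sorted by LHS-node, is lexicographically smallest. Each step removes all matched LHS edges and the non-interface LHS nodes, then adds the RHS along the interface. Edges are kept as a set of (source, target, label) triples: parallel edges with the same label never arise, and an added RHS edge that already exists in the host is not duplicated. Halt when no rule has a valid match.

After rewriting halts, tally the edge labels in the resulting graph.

initial: |V|=4 |E|=5  E = 0-p->3 1-p->2 2-q->3 3-p->1 3-p->2
step 1: apply R1 at {0↦3, 1↦1, 2↦2}  → |V|=4 |E|=4  E = 0-p->3 1-p->2 2-q->3 3-p->1
step 2: apply R1 at {0↦3, 1↦2, 2↦1}  → |V|=4 |E|=3  E = 0-p->3 1-p->2 2-q->3
final graph: no rule applies after step 2
NF edges: [(0, 3, 'p'), (1, 2, 'p'), (2, 3, 'q')]

Answer: p:2 q:1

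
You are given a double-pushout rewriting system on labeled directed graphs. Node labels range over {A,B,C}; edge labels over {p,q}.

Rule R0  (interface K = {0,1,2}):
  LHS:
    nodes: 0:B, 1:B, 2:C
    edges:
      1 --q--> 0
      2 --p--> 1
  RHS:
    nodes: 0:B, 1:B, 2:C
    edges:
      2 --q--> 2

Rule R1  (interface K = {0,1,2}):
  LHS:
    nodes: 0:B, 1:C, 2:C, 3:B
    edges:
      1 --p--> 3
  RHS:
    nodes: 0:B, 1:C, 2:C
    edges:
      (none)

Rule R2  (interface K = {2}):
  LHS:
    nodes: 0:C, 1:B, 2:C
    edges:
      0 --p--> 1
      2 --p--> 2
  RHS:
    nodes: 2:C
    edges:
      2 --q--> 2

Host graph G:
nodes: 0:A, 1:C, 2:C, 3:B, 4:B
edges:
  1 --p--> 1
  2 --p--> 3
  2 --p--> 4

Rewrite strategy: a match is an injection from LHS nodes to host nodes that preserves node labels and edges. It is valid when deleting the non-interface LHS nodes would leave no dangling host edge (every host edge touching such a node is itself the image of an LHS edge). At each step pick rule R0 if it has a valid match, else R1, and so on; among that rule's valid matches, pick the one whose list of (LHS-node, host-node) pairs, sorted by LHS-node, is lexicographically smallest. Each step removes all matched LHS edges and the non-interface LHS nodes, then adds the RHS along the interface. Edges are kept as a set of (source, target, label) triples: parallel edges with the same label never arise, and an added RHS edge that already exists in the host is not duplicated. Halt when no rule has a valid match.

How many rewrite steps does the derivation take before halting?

[0] host  ⇒  5 nodes, 3 edges  {1-p->1 2-p->3 2-p->4}
[1] R1 @ {0↦3, 1↦2, 2↦1, 3↦4}  ⇒  4 nodes, 2 edges  {1-p->1 2-p->3}
[2] R2 @ {0↦2, 1↦3, 2↦1}  ⇒  2 nodes, 1 edges  {1-q->1}
halt: no rule applies after step 2

Answer: 2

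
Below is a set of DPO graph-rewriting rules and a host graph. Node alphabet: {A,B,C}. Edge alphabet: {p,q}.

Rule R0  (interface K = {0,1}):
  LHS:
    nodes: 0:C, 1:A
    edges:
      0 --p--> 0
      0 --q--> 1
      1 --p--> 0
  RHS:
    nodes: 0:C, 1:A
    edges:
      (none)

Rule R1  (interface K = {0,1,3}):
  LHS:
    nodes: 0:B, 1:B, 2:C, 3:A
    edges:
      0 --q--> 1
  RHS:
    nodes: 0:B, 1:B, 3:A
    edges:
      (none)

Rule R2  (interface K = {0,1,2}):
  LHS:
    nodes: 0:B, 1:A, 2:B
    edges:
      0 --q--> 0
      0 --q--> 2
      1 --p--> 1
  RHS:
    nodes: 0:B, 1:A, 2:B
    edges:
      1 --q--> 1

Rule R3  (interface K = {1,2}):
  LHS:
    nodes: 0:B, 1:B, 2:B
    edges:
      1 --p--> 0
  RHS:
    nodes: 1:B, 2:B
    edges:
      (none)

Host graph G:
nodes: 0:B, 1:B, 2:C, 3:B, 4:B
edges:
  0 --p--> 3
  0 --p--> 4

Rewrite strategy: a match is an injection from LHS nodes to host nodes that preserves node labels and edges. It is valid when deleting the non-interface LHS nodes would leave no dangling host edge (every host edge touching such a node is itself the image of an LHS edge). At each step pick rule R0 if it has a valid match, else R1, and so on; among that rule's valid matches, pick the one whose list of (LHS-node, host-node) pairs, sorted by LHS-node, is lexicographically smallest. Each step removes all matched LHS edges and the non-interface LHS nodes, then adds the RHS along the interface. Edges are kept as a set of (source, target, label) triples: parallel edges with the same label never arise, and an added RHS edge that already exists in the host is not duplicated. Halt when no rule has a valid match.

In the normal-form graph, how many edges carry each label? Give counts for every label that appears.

Answer: (no edges)

Derivation:
start.  V:5 E:2  edges: 0-p->3 0-p->4
1. fire R3 via {0↦3, 1↦0, 2↦1}  →  V:4 E:1  edges: 0-p->4
2. fire R3 via {0↦4, 1↦0, 2↦1}  →  V:3 E:0  edges: ∅
normal form: no rule applies after step 2
NF edges: []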